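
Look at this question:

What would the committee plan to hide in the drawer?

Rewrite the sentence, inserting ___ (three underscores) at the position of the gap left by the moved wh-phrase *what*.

In situ: The committee would plan to hide what in the drawer.
'what' functions as the direct object of 'hide'. The gap is right after 'hide'.

What would the committee plan to hide ___ in the drawer?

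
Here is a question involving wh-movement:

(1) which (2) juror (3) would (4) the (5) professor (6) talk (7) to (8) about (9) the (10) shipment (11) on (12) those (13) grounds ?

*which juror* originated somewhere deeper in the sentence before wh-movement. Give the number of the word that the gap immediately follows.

7

Before movement: The professor would talk to which juror about the shipment on those grounds.
'which juror' functions as the object of the preposition 'to'. Wh-movement fronts it, leaving a gap right after 'to':
Which juror would the professor talk to ___ about the shipment on those grounds?
'to' is word 7.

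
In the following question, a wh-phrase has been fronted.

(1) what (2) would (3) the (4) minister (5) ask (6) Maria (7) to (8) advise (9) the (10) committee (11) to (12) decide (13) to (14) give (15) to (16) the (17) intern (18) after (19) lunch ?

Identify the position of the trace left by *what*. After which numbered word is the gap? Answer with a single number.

14

Before movement: The minister would ask Maria to advise the committee to decide to give what to the intern after lunch.
'what' functions as the direct object of 'give'. It moves to the left edge, and the trace sits right after 'give':
What would the minister ask Maria to advise the committee to decide to give ___ to the intern after lunch?
'give' is word 14.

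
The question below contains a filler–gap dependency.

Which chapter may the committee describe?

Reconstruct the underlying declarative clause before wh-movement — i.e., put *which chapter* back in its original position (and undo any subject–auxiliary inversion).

'which chapter' is the direct object of 'describe'. It moves to the left edge, and the trace sits right after 'describe':
Which chapter may the committee describe ___?

The committee may describe which chapter.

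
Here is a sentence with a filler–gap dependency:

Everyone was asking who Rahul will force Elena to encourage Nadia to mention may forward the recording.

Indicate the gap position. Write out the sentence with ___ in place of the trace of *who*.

Before movement: Rahul will force Elena to encourage Nadia to mention who may forward the recording.
'who' functions as the subject of the clause embedded under 'mention'. The gap is right after 'mention'.

Everyone was asking who Rahul will force Elena to encourage Nadia to mention ___ may forward the recording.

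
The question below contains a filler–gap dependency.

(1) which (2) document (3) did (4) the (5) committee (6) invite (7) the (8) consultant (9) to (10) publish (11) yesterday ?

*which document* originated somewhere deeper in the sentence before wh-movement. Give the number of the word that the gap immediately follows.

Pre-movement form: The committee did invite the consultant to publish which document yesterday.
'which document' is the direct object of 'publish'. Fronting leaves a gap immediately after 'publish':
Which document did the committee invite the consultant to publish ___ yesterday?
'publish' is word 10.

10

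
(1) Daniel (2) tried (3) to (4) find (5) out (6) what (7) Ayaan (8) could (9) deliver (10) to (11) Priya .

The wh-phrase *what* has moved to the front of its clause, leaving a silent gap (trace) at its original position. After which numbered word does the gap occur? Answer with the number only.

In situ: Ayaan could deliver what to Priya.
'what' functions as the direct object of 'deliver'. Fronting leaves a gap immediately after 'deliver':
Daniel tried to find out what Ayaan could deliver ___ to Priya.
'deliver' is word 9.

9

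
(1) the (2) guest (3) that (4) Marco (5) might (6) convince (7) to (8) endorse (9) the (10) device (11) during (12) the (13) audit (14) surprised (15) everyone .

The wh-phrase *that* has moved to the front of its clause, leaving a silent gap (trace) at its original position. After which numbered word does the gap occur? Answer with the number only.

6

'that' functions as the direct object of 'convince'. It moves to the left edge, and the trace sits right after 'convince':
The guest that Marco might convince ___ to endorse the device during the audit surprised everyone.
'convince' is word 6.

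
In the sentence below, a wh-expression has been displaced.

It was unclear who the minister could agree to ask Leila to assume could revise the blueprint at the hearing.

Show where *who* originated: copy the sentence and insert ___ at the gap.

It was unclear who the minister could agree to ask Leila to assume ___ could revise the blueprint at the hearing.

In situ: The minister could agree to ask Leila to assume who could revise the blueprint at the hearing.
The filler 'who' is interpreted as the subject of the clause embedded under 'assume'. The gap is right after 'assume'.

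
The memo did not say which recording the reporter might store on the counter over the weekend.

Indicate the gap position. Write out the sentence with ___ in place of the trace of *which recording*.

The memo did not say which recording the reporter might store ___ on the counter over the weekend.

Pre-movement form: The reporter might store which recording on the counter over the weekend.
'which recording' functions as the direct object of 'store'. The gap is right after 'store'.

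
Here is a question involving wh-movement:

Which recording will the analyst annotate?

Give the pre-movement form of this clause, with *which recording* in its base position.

The filler 'which recording' is interpreted as the direct object of 'annotate'. Wh-movement fronts it, leaving a gap right after 'annotate':
Which recording will the analyst annotate ___?

The analyst will annotate which recording.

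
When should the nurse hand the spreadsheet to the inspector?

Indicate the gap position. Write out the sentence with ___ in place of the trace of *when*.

Before movement: The nurse should hand the spreadsheet to the inspector when.
'when' functions as the temporal adjunct. The gap is right after 'inspector'.

When should the nurse hand the spreadsheet to the inspector ___?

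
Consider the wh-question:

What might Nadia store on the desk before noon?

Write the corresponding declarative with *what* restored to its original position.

The filler 'what' is interpreted as the direct object of 'store'. Wh-movement fronts it, leaving a gap right after 'store':
What might Nadia store ___ on the desk before noon?

Nadia might store what on the desk before noon.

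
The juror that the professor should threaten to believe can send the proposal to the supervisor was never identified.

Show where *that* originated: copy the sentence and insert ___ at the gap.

'that' functions as the subject of the clause embedded under 'believe'. The gap is right after 'believe'.

The juror that the professor should threaten to believe ___ can send the proposal to the supervisor was never identified.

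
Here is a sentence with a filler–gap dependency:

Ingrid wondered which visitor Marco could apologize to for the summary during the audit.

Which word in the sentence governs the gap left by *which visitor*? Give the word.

Underlying clause: Marco could apologize to which visitor for the summary during the audit.
The filler 'which visitor' is interpreted as the object of the preposition 'to'. It moves to the left edge, and the trace sits right after 'to':
Ingrid wondered which visitor Marco could apologize to ___ for the summary during the audit.

to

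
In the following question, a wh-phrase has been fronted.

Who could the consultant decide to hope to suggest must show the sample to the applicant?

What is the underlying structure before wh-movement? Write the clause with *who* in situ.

The filler 'who' is interpreted as the subject of the clause embedded under 'suggest'. Fronting leaves a gap immediately after 'suggest':
Who could the consultant decide to hope to suggest ___ must show the sample to the applicant?

The consultant could decide to hope to suggest who must show the sample to the applicant.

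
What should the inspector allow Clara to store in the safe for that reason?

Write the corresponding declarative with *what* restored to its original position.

'what' is the direct object of 'store'. Wh-movement fronts it, leaving a gap right after 'store':
What should the inspector allow Clara to store ___ in the safe for that reason?

The inspector should allow Clara to store what in the safe for that reason.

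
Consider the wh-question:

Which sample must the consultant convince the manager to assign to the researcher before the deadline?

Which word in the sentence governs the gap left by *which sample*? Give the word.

In situ: The consultant must convince the manager to assign which sample to the researcher before the deadline.
'which sample' is the direct object of 'assign'. Wh-movement fronts it, leaving a gap right after 'assign':
Which sample must the consultant convince the manager to assign ___ to the researcher before the deadline?

assign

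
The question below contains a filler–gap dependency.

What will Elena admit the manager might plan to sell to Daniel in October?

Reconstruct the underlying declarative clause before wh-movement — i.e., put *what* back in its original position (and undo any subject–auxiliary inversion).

'what' is the direct object of 'sell'. Wh-movement fronts it, leaving a gap right after 'sell':
What will Elena admit the manager might plan to sell ___ to Daniel in October?

Elena will admit the manager might plan to sell what to Daniel in October.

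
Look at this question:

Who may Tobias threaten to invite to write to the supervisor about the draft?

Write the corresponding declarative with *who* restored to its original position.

The filler 'who' is interpreted as the direct object of 'invite'. Fronting leaves a gap immediately after 'invite':
Who may Tobias threaten to invite ___ to write to the supervisor about the draft?

Tobias may threaten to invite who to write to the supervisor about the draft.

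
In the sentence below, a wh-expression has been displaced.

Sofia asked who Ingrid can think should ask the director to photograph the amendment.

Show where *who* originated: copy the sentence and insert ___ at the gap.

Sofia asked who Ingrid can think ___ should ask the director to photograph the amendment.

Pre-movement form: Ingrid can think who should ask the director to photograph the amendment.
'who' is the subject of the clause embedded under 'think'. The gap is right after 'think'.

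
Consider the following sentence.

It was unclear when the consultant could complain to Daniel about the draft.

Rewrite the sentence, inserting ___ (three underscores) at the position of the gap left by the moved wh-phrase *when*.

It was unclear when the consultant could complain to Daniel about the draft ___.

Pre-movement form: The consultant could complain to Daniel about the draft when.
'when' is the temporal adjunct. The gap is right after 'draft'.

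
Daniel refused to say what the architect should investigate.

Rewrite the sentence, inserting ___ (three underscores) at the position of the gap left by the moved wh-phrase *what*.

Underlying clause: The architect should investigate what.
'what' functions as the direct object of 'investigate'. The gap is right after 'investigate'.

Daniel refused to say what the architect should investigate ___.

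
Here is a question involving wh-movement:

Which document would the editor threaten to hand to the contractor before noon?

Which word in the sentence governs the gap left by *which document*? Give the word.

Underlying clause: The editor would threaten to hand which document to the contractor before noon.
The filler 'which document' is interpreted as the direct object of 'hand'. Wh-movement fronts it, leaving a gap right after 'hand':
Which document would the editor threaten to hand ___ to the contractor before noon?

hand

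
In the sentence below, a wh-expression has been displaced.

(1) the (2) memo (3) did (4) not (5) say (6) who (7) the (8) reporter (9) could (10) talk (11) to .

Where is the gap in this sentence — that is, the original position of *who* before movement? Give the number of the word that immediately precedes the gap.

11

Underlying clause: The reporter could talk to who.
'who' is the object of the preposition 'to'. It moves to the left edge, and the trace sits right after 'to':
The memo did not say who the reporter could talk to ___.
'to' is word 11.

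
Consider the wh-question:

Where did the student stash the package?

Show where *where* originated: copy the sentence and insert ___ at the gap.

Where did the student stash the package ___?

Pre-movement form: The student did stash the package where.
'where' functions as the locative complement of 'stash'. The gap is right after 'package'.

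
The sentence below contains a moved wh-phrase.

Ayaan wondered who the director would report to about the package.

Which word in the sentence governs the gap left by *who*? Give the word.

to

Underlying clause: The director would report to who about the package.
'who' functions as the object of the preposition 'to'. It moves to the left edge, and the trace sits right after 'to':
Ayaan wondered who the director would report to ___ about the package.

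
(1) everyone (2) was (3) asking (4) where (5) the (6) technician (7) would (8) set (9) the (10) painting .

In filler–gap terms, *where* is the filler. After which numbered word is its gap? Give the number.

Before movement: The technician would set the painting where.
'where' is the locative complement of 'set'. Wh-movement fronts it, leaving a gap right after 'painting':
Everyone was asking where the technician would set the painting ___.
'painting' is word 10.

10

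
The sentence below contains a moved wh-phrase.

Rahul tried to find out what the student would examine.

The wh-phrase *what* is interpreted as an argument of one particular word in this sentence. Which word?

In situ: The student would examine what.
'what' functions as the direct object of 'examine'. Wh-movement fronts it, leaving a gap right after 'examine':
Rahul tried to find out what the student would examine ___.

examine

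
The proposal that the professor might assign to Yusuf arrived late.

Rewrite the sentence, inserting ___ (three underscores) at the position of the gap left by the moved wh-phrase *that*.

The proposal that the professor might assign ___ to Yusuf arrived late.

'that' is the direct object of 'assign'. The gap is right after 'assign'.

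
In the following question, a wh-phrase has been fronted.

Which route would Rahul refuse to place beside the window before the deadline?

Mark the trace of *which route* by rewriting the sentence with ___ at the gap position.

Which route would Rahul refuse to place ___ beside the window before the deadline?

Before movement: Rahul would refuse to place which route beside the window before the deadline.
The filler 'which route' is interpreted as the direct object of 'place'. The gap is right after 'place'.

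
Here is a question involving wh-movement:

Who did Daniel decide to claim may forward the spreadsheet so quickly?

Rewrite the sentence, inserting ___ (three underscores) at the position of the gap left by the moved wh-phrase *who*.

Who did Daniel decide to claim ___ may forward the spreadsheet so quickly?

Pre-movement form: Daniel did decide to claim who may forward the spreadsheet so quickly.
'who' functions as the subject of the clause embedded under 'claim'. The gap is right after 'claim'.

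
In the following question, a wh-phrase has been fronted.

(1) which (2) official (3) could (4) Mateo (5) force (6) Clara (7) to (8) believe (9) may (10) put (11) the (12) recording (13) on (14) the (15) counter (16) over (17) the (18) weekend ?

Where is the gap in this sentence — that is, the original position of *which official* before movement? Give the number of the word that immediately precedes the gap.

Underlying clause: Mateo could force Clara to believe which official may put the recording on the counter over the weekend.
'which official' functions as the subject of the clause embedded under 'believe'. It moves to the left edge, and the trace sits right after 'believe':
Which official could Mateo force Clara to believe ___ may put the recording on the counter over the weekend?
'believe' is word 8.

8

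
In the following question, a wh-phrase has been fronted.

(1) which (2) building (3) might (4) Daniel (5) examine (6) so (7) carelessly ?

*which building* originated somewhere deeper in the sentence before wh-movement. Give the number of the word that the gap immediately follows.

5

Underlying clause: Daniel might examine which building so carelessly.
'which building' functions as the direct object of 'examine'. Fronting leaves a gap immediately after 'examine':
Which building might Daniel examine ___ so carelessly?
'examine' is word 5.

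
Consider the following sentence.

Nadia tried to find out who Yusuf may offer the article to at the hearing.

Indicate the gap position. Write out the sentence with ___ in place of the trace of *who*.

Before movement: Yusuf may offer the article to who at the hearing.
'who' functions as the object of the preposition 'to' (recipient of 'offer'). The gap is right after 'to'.

Nadia tried to find out who Yusuf may offer the article to ___ at the hearing.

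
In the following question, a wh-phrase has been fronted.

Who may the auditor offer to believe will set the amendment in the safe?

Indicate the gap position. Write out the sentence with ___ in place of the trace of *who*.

Pre-movement form: The auditor may offer to believe who will set the amendment in the safe.
'who' is the subject of the clause embedded under 'believe'. The gap is right after 'believe'.

Who may the auditor offer to believe ___ will set the amendment in the safe?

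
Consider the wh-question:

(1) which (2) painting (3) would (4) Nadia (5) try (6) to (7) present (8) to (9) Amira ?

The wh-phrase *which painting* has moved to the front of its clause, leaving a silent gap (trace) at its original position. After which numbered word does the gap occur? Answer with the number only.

Before movement: Nadia would try to present which painting to Amira.
'which painting' is the direct object of 'present'. Fronting leaves a gap immediately after 'present':
Which painting would Nadia try to present ___ to Amira?
'present' is word 7.

7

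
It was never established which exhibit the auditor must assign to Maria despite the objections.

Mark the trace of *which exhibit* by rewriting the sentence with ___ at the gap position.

In situ: The auditor must assign which exhibit to Maria despite the objections.
The filler 'which exhibit' is interpreted as the direct object of 'assign'. The gap is right after 'assign'.

It was never established which exhibit the auditor must assign ___ to Maria despite the objections.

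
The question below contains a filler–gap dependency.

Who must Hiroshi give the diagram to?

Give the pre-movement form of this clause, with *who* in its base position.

The filler 'who' is interpreted as the object of the preposition 'to' (recipient of 'give'). It moves to the left edge, and the trace sits right after 'to':
Who must Hiroshi give the diagram to ___?

Hiroshi must give the diagram to who.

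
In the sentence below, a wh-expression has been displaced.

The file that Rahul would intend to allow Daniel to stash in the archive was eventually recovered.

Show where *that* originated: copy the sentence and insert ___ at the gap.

The file that Rahul would intend to allow Daniel to stash ___ in the archive was eventually recovered.

'that' functions as the direct object of 'stash'. The gap is right after 'stash'.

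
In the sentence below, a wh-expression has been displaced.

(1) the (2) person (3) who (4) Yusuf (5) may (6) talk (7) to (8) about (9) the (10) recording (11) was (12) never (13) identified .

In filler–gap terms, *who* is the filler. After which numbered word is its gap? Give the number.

'who' functions as the object of the preposition 'to'. Fronting leaves a gap immediately after 'to':
The person who Yusuf may talk to ___ about the recording was never identified.
'to' is word 7.

7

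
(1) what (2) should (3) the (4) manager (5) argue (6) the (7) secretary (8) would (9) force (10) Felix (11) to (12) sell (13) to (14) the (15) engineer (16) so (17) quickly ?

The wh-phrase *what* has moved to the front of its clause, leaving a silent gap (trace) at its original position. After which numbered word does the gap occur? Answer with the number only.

12

Pre-movement form: The manager should argue the secretary would force Felix to sell what to the engineer so quickly.
The filler 'what' is interpreted as the direct object of 'sell'. It moves to the left edge, and the trace sits right after 'sell':
What should the manager argue the secretary would force Felix to sell ___ to the engineer so quickly?
'sell' is word 12.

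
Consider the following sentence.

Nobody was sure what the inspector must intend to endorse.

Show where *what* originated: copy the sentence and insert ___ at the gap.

In situ: The inspector must intend to endorse what.
'what' functions as the direct object of 'endorse'. The gap is right after 'endorse'.

Nobody was sure what the inspector must intend to endorse ___.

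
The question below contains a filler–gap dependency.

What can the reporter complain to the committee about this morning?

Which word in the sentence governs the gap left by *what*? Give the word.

In situ: The reporter can complain to the committee about what this morning.
The filler 'what' is interpreted as the object of the preposition 'about'. Wh-movement fronts it, leaving a gap right after 'about':
What can the reporter complain to the committee about ___ this morning?

about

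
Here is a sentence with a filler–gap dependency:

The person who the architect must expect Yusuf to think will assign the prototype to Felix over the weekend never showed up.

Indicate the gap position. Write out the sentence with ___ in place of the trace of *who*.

The person who the architect must expect Yusuf to think ___ will assign the prototype to Felix over the weekend never showed up.

'who' is the subject of the clause embedded under 'think'. The gap is right after 'think'.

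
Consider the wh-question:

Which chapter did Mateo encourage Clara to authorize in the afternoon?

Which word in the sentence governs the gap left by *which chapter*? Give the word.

In situ: Mateo did encourage Clara to authorize which chapter in the afternoon.
'which chapter' is the direct object of 'authorize'. Wh-movement fronts it, leaving a gap right after 'authorize':
Which chapter did Mateo encourage Clara to authorize ___ in the afternoon?

authorize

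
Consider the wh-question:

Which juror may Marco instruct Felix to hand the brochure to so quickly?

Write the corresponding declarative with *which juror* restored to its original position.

Marco may instruct Felix to hand the brochure to which juror so quickly.

The filler 'which juror' is interpreted as the object of the preposition 'to' (recipient of 'hand'). Fronting leaves a gap immediately after 'to':
Which juror may Marco instruct Felix to hand the brochure to ___ so quickly?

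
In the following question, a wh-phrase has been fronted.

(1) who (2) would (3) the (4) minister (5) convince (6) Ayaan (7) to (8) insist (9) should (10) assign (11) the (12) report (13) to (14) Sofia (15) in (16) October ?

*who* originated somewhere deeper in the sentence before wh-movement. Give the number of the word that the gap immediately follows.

8

Pre-movement form: The minister would convince Ayaan to insist who should assign the report to Sofia in October.
'who' functions as the subject of the clause embedded under 'insist'. It moves to the left edge, and the trace sits right after 'insist':
Who would the minister convince Ayaan to insist ___ should assign the report to Sofia in October?
'insist' is word 8.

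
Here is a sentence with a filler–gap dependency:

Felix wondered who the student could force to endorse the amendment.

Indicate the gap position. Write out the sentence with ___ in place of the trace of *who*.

Felix wondered who the student could force ___ to endorse the amendment.

Before movement: The student could force who to endorse the amendment.
'who' functions as the direct object of 'force'. The gap is right after 'force'.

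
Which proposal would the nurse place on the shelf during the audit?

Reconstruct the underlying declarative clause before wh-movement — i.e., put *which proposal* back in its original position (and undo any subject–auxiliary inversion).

The nurse would place which proposal on the shelf during the audit.

'which proposal' is the direct object of 'place'. Wh-movement fronts it, leaving a gap right after 'place':
Which proposal would the nurse place ___ on the shelf during the audit?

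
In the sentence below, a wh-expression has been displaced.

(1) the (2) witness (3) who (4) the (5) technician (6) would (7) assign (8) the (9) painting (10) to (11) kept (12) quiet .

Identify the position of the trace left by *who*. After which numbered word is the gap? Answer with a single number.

10

The filler 'who' is interpreted as the object of the preposition 'to' (recipient of 'assign'). It moves to the left edge, and the trace sits right after 'to':
The witness who the technician would assign the painting to ___ kept quiet.
'to' is word 10.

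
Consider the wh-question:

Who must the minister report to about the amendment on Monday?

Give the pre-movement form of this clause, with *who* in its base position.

The filler 'who' is interpreted as the object of the preposition 'to'. It moves to the left edge, and the trace sits right after 'to':
Who must the minister report to ___ about the amendment on Monday?

The minister must report to who about the amendment on Monday.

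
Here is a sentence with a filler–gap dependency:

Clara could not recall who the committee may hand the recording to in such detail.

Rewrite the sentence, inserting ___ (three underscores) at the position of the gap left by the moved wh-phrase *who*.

Before movement: The committee may hand the recording to who in such detail.
'who' is the object of the preposition 'to' (recipient of 'hand'). The gap is right after 'to'.

Clara could not recall who the committee may hand the recording to ___ in such detail.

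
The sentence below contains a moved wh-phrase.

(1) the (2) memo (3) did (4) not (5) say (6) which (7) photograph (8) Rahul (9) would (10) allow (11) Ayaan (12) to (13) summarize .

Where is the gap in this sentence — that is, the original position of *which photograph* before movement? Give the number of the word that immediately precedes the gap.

Pre-movement form: Rahul would allow Ayaan to summarize which photograph.
The filler 'which photograph' is interpreted as the direct object of 'summarize'. Wh-movement fronts it, leaving a gap right after 'summarize':
The memo did not say which photograph Rahul would allow Ayaan to summarize ___.
'summarize' is word 13.

13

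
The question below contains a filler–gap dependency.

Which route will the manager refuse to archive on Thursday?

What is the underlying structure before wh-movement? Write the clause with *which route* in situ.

The manager will refuse to archive which route on Thursday.

'which route' functions as the direct object of 'archive'. Fronting leaves a gap immediately after 'archive':
Which route will the manager refuse to archive ___ on Thursday?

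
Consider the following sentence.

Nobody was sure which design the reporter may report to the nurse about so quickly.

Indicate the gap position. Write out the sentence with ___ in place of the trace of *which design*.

Nobody was sure which design the reporter may report to the nurse about ___ so quickly.

Pre-movement form: The reporter may report to the nurse about which design so quickly.
'which design' functions as the object of the preposition 'about'. The gap is right after 'about'.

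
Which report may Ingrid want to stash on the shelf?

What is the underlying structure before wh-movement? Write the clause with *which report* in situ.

Ingrid may want to stash which report on the shelf.

'which report' functions as the direct object of 'stash'. Fronting leaves a gap immediately after 'stash':
Which report may Ingrid want to stash ___ on the shelf?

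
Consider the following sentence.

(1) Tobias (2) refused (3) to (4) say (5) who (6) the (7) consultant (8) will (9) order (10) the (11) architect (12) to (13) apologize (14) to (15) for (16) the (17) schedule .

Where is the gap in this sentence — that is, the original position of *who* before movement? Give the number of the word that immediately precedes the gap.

In situ: The consultant will order the architect to apologize to who for the schedule.
'who' functions as the object of the preposition 'to'. Wh-movement fronts it, leaving a gap right after 'to':
Tobias refused to say who the consultant will order the architect to apologize to ___ for the schedule.
'to' is word 14.

14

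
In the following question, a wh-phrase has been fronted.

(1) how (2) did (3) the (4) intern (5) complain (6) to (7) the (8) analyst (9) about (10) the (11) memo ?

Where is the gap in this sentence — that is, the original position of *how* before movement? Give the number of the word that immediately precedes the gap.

11

In situ: The intern did complain to the analyst about the memo how.
'how' functions as the manner adjunct. Wh-movement fronts it, leaving a gap right after 'memo':
How did the intern complain to the analyst about the memo ___?
'memo' is word 11.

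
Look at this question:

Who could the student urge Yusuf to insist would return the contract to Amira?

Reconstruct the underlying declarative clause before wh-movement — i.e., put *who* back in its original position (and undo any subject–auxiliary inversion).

The student could urge Yusuf to insist who would return the contract to Amira.

'who' functions as the subject of the clause embedded under 'insist'. Fronting leaves a gap immediately after 'insist':
Who could the student urge Yusuf to insist ___ would return the contract to Amira?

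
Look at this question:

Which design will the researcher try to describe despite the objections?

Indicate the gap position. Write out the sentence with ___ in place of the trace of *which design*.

Which design will the researcher try to describe ___ despite the objections?

Underlying clause: The researcher will try to describe which design despite the objections.
The filler 'which design' is interpreted as the direct object of 'describe'. The gap is right after 'describe'.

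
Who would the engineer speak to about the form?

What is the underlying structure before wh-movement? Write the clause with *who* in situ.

The engineer would speak to who about the form.

'who' functions as the object of the preposition 'to'. Fronting leaves a gap immediately after 'to':
Who would the engineer speak to ___ about the form?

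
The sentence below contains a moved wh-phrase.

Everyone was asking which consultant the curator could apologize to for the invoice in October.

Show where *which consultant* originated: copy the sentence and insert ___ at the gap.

In situ: The curator could apologize to which consultant for the invoice in October.
'which consultant' is the object of the preposition 'to'. The gap is right after 'to'.

Everyone was asking which consultant the curator could apologize to ___ for the invoice in October.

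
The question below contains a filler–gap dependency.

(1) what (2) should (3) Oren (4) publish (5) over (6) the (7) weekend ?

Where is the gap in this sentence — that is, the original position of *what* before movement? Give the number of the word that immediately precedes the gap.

4

Pre-movement form: Oren should publish what over the weekend.
The filler 'what' is interpreted as the direct object of 'publish'. Fronting leaves a gap immediately after 'publish':
What should Oren publish ___ over the weekend?
'publish' is word 4.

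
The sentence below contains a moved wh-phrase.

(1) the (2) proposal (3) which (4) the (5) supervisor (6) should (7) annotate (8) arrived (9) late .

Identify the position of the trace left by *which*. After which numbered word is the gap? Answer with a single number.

'which' functions as the direct object of 'annotate'. It moves to the left edge, and the trace sits right after 'annotate':
The proposal which the supervisor should annotate ___ arrived late.
'annotate' is word 7.

7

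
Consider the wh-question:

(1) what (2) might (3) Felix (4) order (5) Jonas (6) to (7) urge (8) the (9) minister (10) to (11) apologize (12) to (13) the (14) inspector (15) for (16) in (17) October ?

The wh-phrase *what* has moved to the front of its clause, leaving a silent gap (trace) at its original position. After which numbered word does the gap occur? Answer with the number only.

15

Pre-movement form: Felix might order Jonas to urge the minister to apologize to the inspector for what in October.
'what' is the object of the preposition 'for'. Wh-movement fronts it, leaving a gap right after 'for':
What might Felix order Jonas to urge the minister to apologize to the inspector for ___ in October?
'for' is word 15.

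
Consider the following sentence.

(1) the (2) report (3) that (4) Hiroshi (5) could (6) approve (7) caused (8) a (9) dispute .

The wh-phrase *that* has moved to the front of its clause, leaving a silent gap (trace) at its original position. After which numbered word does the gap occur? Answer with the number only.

6

The filler 'that' is interpreted as the direct object of 'approve'. Wh-movement fronts it, leaving a gap right after 'approve':
The report that Hiroshi could approve ___ caused a dispute.
'approve' is word 6.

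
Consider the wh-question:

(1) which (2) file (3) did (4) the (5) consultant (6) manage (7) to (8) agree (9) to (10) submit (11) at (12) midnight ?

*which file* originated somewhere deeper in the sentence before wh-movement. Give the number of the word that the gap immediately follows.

Underlying clause: The consultant did manage to agree to submit which file at midnight.
The filler 'which file' is interpreted as the direct object of 'submit'. Wh-movement fronts it, leaving a gap right after 'submit':
Which file did the consultant manage to agree to submit ___ at midnight?
'submit' is word 10.

10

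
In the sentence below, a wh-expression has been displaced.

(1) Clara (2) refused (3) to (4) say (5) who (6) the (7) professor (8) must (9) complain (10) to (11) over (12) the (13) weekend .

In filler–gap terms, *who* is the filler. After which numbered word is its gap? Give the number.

10

Before movement: The professor must complain to who over the weekend.
The filler 'who' is interpreted as the object of the preposition 'to'. Fronting leaves a gap immediately after 'to':
Clara refused to say who the professor must complain to ___ over the weekend.
'to' is word 10.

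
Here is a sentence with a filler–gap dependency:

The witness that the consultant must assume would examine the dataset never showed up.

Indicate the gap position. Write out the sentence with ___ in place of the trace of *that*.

The witness that the consultant must assume ___ would examine the dataset never showed up.

'that' functions as the subject of the clause embedded under 'assume'. The gap is right after 'assume'.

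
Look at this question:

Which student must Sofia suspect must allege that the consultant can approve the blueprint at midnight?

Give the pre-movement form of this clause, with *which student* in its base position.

Sofia must suspect which student must allege that the consultant can approve the blueprint at midnight.

The filler 'which student' is interpreted as the subject of the clause embedded under 'suspect'. Wh-movement fronts it, leaving a gap right after 'suspect':
Which student must Sofia suspect ___ must allege that the consultant can approve the blueprint at midnight?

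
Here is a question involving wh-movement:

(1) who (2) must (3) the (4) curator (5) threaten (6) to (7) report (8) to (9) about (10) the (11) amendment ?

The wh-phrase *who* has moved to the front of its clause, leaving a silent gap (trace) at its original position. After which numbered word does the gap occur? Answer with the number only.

Before movement: The curator must threaten to report to who about the amendment.
The filler 'who' is interpreted as the object of the preposition 'to'. It moves to the left edge, and the trace sits right after 'to':
Who must the curator threaten to report to ___ about the amendment?
'to' is word 8.

8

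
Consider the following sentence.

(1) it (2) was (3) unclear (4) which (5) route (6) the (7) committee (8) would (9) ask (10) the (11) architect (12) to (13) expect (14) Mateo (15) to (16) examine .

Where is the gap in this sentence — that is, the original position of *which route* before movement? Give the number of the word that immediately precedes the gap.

16

In situ: The committee would ask the architect to expect Mateo to examine which route.
'which route' functions as the direct object of 'examine'. Wh-movement fronts it, leaving a gap right after 'examine':
It was unclear which route the committee would ask the architect to expect Mateo to examine ___.
'examine' is word 16.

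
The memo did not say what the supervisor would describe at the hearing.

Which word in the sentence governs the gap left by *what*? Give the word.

describe

Before movement: The supervisor would describe what at the hearing.
'what' functions as the direct object of 'describe'. Fronting leaves a gap immediately after 'describe':
The memo did not say what the supervisor would describe ___ at the hearing.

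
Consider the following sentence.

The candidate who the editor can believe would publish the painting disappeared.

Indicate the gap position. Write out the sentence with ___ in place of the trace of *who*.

'who' is the subject of the clause embedded under 'believe'. The gap is right after 'believe'.

The candidate who the editor can believe ___ would publish the painting disappeared.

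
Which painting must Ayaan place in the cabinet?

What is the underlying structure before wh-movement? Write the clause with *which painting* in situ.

The filler 'which painting' is interpreted as the direct object of 'place'. Wh-movement fronts it, leaving a gap right after 'place':
Which painting must Ayaan place ___ in the cabinet?

Ayaan must place which painting in the cabinet.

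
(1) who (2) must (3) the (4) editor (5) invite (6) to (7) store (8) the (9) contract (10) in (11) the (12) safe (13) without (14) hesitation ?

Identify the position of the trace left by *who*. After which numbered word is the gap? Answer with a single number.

Before movement: The editor must invite who to store the contract in the safe without hesitation.
'who' functions as the direct object of 'invite'. It moves to the left edge, and the trace sits right after 'invite':
Who must the editor invite ___ to store the contract in the safe without hesitation?
'invite' is word 5.

5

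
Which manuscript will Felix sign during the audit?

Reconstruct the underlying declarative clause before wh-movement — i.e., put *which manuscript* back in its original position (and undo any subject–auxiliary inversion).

'which manuscript' is the direct object of 'sign'. Wh-movement fronts it, leaving a gap right after 'sign':
Which manuscript will Felix sign ___ during the audit?

Felix will sign which manuscript during the audit.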